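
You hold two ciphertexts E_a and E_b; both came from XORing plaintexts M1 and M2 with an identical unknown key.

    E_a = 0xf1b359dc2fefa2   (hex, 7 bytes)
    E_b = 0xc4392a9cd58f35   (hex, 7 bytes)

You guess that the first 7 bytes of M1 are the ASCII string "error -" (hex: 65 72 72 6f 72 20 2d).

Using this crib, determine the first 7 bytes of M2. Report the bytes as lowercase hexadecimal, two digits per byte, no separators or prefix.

50f8012f8840ba

First, E_a ⊕ E_b = (M1 ⊕ K) ⊕ (M2 ⊕ K) = M1 ⊕ M2, so the key drops out. Then M2 = (M1 ⊕ M2) ⊕ M1 over the first 7 bytes.
byte 0: (f1 ⊕ c4) ⊕ 65 = 35 ⊕ 65 = 50
byte 1: (b3 ⊕ 39) ⊕ 72 = 8a ⊕ 72 = f8
byte 2: (59 ⊕ 2a) ⊕ 72 = 73 ⊕ 72 = 01
byte 3: (dc ⊕ 9c) ⊕ 6f = 40 ⊕ 6f = 2f
byte 4: (2f ⊕ d5) ⊕ 72 = fa ⊕ 72 = 88
byte 5: (ef ⊕ 8f) ⊕ 20 = 60 ⊕ 20 = 40
byte 6: (a2 ⊕ 35) ⊕ 2d = 97 ⊕ 2d = ba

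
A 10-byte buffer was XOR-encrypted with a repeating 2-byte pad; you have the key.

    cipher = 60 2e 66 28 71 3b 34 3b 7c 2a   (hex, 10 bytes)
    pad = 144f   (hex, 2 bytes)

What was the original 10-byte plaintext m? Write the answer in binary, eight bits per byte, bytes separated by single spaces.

The 2-byte key repeats, so the effective keystream is 14 4f 14 4f 14 4f 14 4f 14 4f.
byte 0: 01100000 xor 00010100 = 01110100
byte 1: 00101110 xor 01001111 = 01100001
byte 2: 01100110 xor 00010100 = 01110010
byte 3: 00101000 xor 01001111 = 01100111
byte 4: 01110001 xor 00010100 = 01100101
byte 5: 00111011 xor 01001111 = 01110100
byte 6: 00110100 xor 00010100 = 00100000
byte 7: 00111011 xor 01001111 = 01110100
byte 8: 01111100 xor 00010100 = 01101000
byte 9: 00101010 xor 01001111 = 01100101

01110100 01100001 01110010 01100111 01100101 01110100 00100000 01110100 01101000 01100101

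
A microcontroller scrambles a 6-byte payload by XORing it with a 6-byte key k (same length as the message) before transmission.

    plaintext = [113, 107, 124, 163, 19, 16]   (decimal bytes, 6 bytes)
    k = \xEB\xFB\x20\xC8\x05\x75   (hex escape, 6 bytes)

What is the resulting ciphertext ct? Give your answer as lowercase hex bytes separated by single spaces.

9a 90 5c 6b 16 65

71 XOR eb = 9a
6b XOR fb = 90
7c XOR 20 = 5c
a3 XOR c8 = 6b
13 XOR 05 = 16
10 XOR 75 = 65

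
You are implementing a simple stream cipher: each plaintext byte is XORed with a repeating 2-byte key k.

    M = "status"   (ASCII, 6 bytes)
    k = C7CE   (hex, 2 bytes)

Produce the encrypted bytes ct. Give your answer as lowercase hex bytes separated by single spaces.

b4 ba a6 ba b2 bd

The 2-byte key repeats, so the effective keystream is c7 ce c7 ce c7 ce.
byte 0: 73 xor c7 = b4
byte 1: 74 xor ce = ba
byte 2: 61 xor c7 = a6
byte 3: 74 xor ce = ba
byte 4: 75 xor c7 = b2
byte 5: 73 xor ce = bd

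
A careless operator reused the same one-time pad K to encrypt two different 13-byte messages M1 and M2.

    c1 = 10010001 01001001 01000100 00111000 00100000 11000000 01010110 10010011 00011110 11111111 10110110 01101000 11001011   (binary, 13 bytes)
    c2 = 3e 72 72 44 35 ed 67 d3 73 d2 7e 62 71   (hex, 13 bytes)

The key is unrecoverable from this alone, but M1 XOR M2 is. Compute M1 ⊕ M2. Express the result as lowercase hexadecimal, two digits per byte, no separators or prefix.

af3b367c152d31406d2dc80aba

c1 ⊕ c2 = (M1 ⊕ K) ⊕ (M2 ⊕ K) = M1 ⊕ M2 — the shared key cancels under XOR.
91 ^ 3e = af
49 ^ 72 = 3b
44 ^ 72 = 36
38 ^ 44 = 7c
20 ^ 35 = 15
c0 ^ ed = 2d
56 ^ 67 = 31
93 ^ d3 = 40
1e ^ 73 = 6d
ff ^ d2 = 2d
b6 ^ 7e = c8
68 ^ 62 = 0a
cb ^ 71 = ba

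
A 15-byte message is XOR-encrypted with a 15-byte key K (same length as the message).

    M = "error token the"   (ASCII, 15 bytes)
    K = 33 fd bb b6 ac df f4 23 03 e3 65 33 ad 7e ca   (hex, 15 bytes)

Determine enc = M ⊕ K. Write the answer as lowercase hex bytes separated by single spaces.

56 8f c9 d9 de ff 80 4c 68 86 0b 13 d9 16 af

XOR is its own inverse, so applying the key byte-wise gives the result directly.
01100101 ⊕ 00110011 = 01010110
01110010 ⊕ 11111101 = 10001111
01110010 ⊕ 10111011 = 11001001
01101111 ⊕ 10110110 = 11011001
01110010 ⊕ 10101100 = 11011110
00100000 ⊕ 11011111 = 11111111
01110100 ⊕ 11110100 = 10000000
01101111 ⊕ 00100011 = 01001100
01101011 ⊕ 00000011 = 01101000
01100101 ⊕ 11100011 = 10000110
01101110 ⊕ 01100101 = 00001011
00100000 ⊕ 00110011 = 00010011
01110100 ⊕ 10101101 = 11011001
01101000 ⊕ 01111110 = 00010110
01100101 ⊕ 11001010 = 10101111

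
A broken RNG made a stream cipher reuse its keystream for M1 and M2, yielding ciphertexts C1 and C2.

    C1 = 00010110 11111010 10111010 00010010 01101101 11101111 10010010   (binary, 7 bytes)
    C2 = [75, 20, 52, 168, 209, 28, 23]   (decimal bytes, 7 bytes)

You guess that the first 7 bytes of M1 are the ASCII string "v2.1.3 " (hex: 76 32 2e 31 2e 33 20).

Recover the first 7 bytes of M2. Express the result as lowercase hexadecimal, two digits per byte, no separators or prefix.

2bdca08b92c0a5

First, C1 ⊕ C2 = (M1 ⊕ K) ⊕ (M2 ⊕ K) = M1 ⊕ M2, so the key drops out. Then M2 = (M1 ⊕ M2) ⊕ M1 over the first 7 bytes.
byte 0: (16 ⊕ 4b) ⊕ 76 = 5d ⊕ 76 = 2b
byte 1: (fa ⊕ 14) ⊕ 32 = ee ⊕ 32 = dc
byte 2: (ba ⊕ 34) ⊕ 2e = 8e ⊕ 2e = a0
byte 3: (12 ⊕ a8) ⊕ 31 = ba ⊕ 31 = 8b
byte 4: (6d ⊕ d1) ⊕ 2e = bc ⊕ 2e = 92
byte 5: (ef ⊕ 1c) ⊕ 33 = f3 ⊕ 33 = c0
byte 6: (92 ⊕ 17) ⊕ 20 = 85 ⊕ 20 = a5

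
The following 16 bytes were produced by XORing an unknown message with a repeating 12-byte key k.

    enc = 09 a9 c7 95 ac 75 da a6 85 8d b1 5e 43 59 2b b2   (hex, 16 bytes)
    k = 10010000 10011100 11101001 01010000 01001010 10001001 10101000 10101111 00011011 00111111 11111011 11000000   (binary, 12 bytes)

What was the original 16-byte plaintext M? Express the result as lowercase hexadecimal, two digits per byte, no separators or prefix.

99352ec5e6fc72099eb24a9ed3c5c2e2

The 12-byte key repeats, so the effective keystream is 90 9c e9 50 4a 89 a8 af 1b 3f fb c0 90 9c e9 50.
byte 0: 09 XOR 90 = 99
byte 1: a9 XOR 9c = 35
byte 2: c7 XOR e9 = 2e
byte 3: 95 XOR 50 = c5
byte 4: ac XOR 4a = e6
byte 5: 75 XOR 89 = fc
byte 6: da XOR a8 = 72
byte 7: a6 XOR af = 09
byte 8: 85 XOR 1b = 9e
byte 9: 8d XOR 3f = b2
byte 10: b1 XOR fb = 4a
byte 11: 5e XOR c0 = 9e
byte 12: 43 XOR 90 = d3
byte 13: 59 XOR 9c = c5
byte 14: 2b XOR e9 = c2
byte 15: b2 XOR 50 = e2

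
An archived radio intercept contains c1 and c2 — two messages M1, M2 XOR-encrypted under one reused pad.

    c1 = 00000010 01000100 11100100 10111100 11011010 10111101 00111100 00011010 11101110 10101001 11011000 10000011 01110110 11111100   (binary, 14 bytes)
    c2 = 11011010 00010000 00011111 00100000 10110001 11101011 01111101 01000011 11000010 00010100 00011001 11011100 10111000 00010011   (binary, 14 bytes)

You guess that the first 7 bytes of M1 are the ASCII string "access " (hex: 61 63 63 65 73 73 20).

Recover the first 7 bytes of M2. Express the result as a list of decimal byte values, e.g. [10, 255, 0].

First, c1 ⊕ c2 = (M1 ⊕ K) ⊕ (M2 ⊕ K) = M1 ⊕ M2, so the key drops out. Then M2 = (M1 ⊕ M2) ⊕ M1 over the first 7 bytes.
byte 0: (02 ⊕ da) ⊕ 61 = d8 ⊕ 61 = b9
byte 1: (44 ⊕ 10) ⊕ 63 = 54 ⊕ 63 = 37
byte 2: (e4 ⊕ 1f) ⊕ 63 = fb ⊕ 63 = 98
byte 3: (bc ⊕ 20) ⊕ 65 = 9c ⊕ 65 = f9
byte 4: (da ⊕ b1) ⊕ 73 = 6b ⊕ 73 = 18
byte 5: (bd ⊕ eb) ⊕ 73 = 56 ⊕ 73 = 25
byte 6: (3c ⊕ 7d) ⊕ 20 = 41 ⊕ 20 = 61

[185, 55, 152, 249, 24, 37, 97]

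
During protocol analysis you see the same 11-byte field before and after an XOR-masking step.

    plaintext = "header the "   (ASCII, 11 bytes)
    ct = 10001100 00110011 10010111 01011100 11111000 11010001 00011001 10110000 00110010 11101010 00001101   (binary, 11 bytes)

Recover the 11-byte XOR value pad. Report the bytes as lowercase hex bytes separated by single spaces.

Since ct = plaintext ⊕ pad, XORing both sides with plaintext gives pad = plaintext ⊕ ct.
68 XOR 8c = e4
65 XOR 33 = 56
61 XOR 97 = f6
64 XOR 5c = 38
65 XOR f8 = 9d
72 XOR d1 = a3
20 XOR 19 = 39
74 XOR b0 = c4
68 XOR 32 = 5a
65 XOR ea = 8f
20 XOR 0d = 2d

e4 56 f6 38 9d a3 39 c4 5a 8f 2d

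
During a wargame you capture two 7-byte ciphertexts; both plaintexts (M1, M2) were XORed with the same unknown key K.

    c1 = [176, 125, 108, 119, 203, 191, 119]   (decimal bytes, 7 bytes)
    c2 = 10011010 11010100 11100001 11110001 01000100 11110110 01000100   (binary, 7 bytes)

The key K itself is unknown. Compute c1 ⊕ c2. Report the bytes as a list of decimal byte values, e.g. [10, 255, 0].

c1 ⊕ c2 = (M1 ⊕ K) ⊕ (M2 ⊕ K) = M1 ⊕ M2 — the shared key cancels under XOR.
byte 0: b0 ^ 9a = 2a
byte 1: 7d ^ d4 = a9
byte 2: 6c ^ e1 = 8d
byte 3: 77 ^ f1 = 86
byte 4: cb ^ 44 = 8f
byte 5: bf ^ f6 = 49
byte 6: 77 ^ 44 = 33

[42, 169, 141, 134, 143, 73, 51]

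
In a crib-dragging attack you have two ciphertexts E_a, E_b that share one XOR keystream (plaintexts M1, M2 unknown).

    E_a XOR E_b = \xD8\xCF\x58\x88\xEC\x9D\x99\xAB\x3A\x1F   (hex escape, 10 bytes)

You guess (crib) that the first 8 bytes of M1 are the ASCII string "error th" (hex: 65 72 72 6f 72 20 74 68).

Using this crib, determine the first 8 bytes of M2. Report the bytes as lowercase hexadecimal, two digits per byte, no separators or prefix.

bdbd2ae79ebdedc3

Since E_a ⊕ E_b = M1 ⊕ M2, XORing with the guessed M1 bytes yields the corresponding M2 bytes: M2 = (E_a ⊕ E_b) ⊕ M1.
d8 ⊕ 65 = bd
cf ⊕ 72 = bd
58 ⊕ 72 = 2a
88 ⊕ 6f = e7
ec ⊕ 72 = 9e
9d ⊕ 20 = bd
99 ⊕ 74 = ed
ab ⊕ 68 = c3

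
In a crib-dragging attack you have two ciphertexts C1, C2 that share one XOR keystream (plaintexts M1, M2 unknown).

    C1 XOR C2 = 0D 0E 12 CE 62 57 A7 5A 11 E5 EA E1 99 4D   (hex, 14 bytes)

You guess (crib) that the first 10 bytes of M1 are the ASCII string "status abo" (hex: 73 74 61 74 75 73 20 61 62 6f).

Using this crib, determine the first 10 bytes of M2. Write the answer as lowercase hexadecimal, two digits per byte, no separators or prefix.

Since C1 ⊕ C2 = M1 ⊕ M2, XORing with the guessed M1 bytes yields the corresponding M2 bytes: M2 = (C1 ⊕ C2) ⊕ M1.
0d ⊕ 73 = 7e
0e ⊕ 74 = 7a
12 ⊕ 61 = 73
ce ⊕ 74 = ba
62 ⊕ 75 = 17
57 ⊕ 73 = 24
a7 ⊕ 20 = 87
5a ⊕ 61 = 3b
11 ⊕ 62 = 73
e5 ⊕ 6f = 8a

7e7a73ba1724873b738a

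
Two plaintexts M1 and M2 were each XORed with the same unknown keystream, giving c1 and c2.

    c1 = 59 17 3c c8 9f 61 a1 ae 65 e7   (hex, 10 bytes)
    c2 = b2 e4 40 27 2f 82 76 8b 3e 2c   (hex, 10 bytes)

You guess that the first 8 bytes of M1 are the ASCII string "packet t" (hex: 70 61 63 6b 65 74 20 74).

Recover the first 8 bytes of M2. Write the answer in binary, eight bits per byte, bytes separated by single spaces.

First, c1 ⊕ c2 = (M1 ⊕ K) ⊕ (M2 ⊕ K) = M1 ⊕ M2, so the key drops out. Then M2 = (M1 ⊕ M2) ⊕ M1 over the first 8 bytes.
byte 0: (59 xor b2) xor 70 = eb xor 70 = 9b
byte 1: (17 xor e4) xor 61 = f3 xor 61 = 92
byte 2: (3c xor 40) xor 63 = 7c xor 63 = 1f
byte 3: (c8 xor 27) xor 6b = ef xor 6b = 84
byte 4: (9f xor 2f) xor 65 = b0 xor 65 = d5
byte 5: (61 xor 82) xor 74 = e3 xor 74 = 97
byte 6: (a1 xor 76) xor 20 = d7 xor 20 = f7
byte 7: (ae xor 8b) xor 74 = 25 xor 74 = 51

10011011 10010010 00011111 10000100 11010101 10010111 11110111 01010001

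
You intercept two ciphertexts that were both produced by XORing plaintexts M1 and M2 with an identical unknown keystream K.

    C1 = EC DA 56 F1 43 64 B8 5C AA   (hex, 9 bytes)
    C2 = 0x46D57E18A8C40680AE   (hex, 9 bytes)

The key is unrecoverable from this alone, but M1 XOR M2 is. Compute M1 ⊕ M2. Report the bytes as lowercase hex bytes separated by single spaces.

C1 ⊕ C2 = (M1 ⊕ K) ⊕ (M2 ⊕ K) = M1 ⊕ M2 — the shared key cancels under XOR.
byte 0: 11101100 ⊕ 01000110 = 10101010
byte 1: 11011010 ⊕ 11010101 = 00001111
byte 2: 01010110 ⊕ 01111110 = 00101000
byte 3: 11110001 ⊕ 00011000 = 11101001
byte 4: 01000011 ⊕ 10101000 = 11101011
byte 5: 01100100 ⊕ 11000100 = 10100000
byte 6: 10111000 ⊕ 00000110 = 10111110
byte 7: 01011100 ⊕ 10000000 = 11011100
byte 8: 10101010 ⊕ 10101110 = 00000100

aa 0f 28 e9 eb a0 be dc 04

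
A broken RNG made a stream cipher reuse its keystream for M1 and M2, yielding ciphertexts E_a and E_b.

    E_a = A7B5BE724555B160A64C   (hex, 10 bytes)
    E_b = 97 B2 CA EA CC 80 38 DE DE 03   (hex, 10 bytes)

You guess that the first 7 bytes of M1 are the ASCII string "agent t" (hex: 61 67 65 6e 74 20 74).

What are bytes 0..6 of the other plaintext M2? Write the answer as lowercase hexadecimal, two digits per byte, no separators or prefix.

516011f6fdf5fd

First, E_a ⊕ E_b = (M1 ⊕ K) ⊕ (M2 ⊕ K) = M1 ⊕ M2, so the key drops out. Then M2 = (M1 ⊕ M2) ⊕ M1 over the first 7 bytes.
byte 0: (a7 xor 97) xor 61 = 30 xor 61 = 51
byte 1: (b5 xor b2) xor 67 = 07 xor 67 = 60
byte 2: (be xor ca) xor 65 = 74 xor 65 = 11
byte 3: (72 xor ea) xor 6e = 98 xor 6e = f6
byte 4: (45 xor cc) xor 74 = 89 xor 74 = fd
byte 5: (55 xor 80) xor 20 = d5 xor 20 = f5
byte 6: (b1 xor 38) xor 74 = 89 xor 74 = fd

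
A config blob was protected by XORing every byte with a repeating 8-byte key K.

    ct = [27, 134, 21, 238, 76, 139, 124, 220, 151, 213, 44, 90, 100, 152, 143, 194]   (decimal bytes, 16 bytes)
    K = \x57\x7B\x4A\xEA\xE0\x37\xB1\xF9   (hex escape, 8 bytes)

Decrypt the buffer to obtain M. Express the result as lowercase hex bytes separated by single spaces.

The 8-byte key repeats, so the effective keystream is 57 7b 4a ea e0 37 b1 f9 57 7b 4a ea e0 37 b1 f9.
byte 0:  27 ⊕  87 =  76
byte 1: 134 ⊕ 123 = 253
byte 2:  21 ⊕  74 =  95
byte 3: 238 ⊕ 234 =   4
byte 4:  76 ⊕ 224 = 172
byte 5: 139 ⊕  55 = 188
byte 6: 124 ⊕ 177 = 205
byte 7: 220 ⊕ 249 =  37
byte 8: 151 ⊕  87 = 192
byte 9: 213 ⊕ 123 = 174
byte 10:  44 ⊕  74 = 102
byte 11:  90 ⊕ 234 = 176
byte 12: 100 ⊕ 224 = 132
byte 13: 152 ⊕  55 = 175
byte 14: 143 ⊕ 177 =  62
byte 15: 194 ⊕ 249 =  59

4c fd 5f 04 ac bc cd 25 c0 ae 66 b0 84 af 3e 3b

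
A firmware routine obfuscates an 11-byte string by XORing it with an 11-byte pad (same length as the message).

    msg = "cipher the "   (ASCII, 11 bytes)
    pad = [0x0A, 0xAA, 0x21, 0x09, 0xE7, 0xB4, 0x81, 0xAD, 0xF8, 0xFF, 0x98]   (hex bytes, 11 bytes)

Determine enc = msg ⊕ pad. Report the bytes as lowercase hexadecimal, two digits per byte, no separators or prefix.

69c3516182c6a1d9909ab8

63 ^ 0a = 69
69 ^ aa = c3
70 ^ 21 = 51
68 ^ 09 = 61
65 ^ e7 = 82
72 ^ b4 = c6
20 ^ 81 = a1
74 ^ ad = d9
68 ^ f8 = 90
65 ^ ff = 9a
20 ^ 98 = b8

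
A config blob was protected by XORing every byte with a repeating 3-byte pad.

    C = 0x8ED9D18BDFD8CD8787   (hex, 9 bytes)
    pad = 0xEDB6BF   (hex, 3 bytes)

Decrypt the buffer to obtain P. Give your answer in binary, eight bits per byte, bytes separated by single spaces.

01100011 01101111 01101110 01100110 01101001 01100111 00100000 00110001 00111000

The 3-byte key repeats, so the effective keystream is ed b6 bf ed b6 bf ed b6 bf.
byte 0: 8e ^ ed = 63
byte 1: d9 ^ b6 = 6f
byte 2: d1 ^ bf = 6e
byte 3: 8b ^ ed = 66
byte 4: df ^ b6 = 69
byte 5: d8 ^ bf = 67
byte 6: cd ^ ed = 20
byte 7: 87 ^ b6 = 31
byte 8: 87 ^ bf = 38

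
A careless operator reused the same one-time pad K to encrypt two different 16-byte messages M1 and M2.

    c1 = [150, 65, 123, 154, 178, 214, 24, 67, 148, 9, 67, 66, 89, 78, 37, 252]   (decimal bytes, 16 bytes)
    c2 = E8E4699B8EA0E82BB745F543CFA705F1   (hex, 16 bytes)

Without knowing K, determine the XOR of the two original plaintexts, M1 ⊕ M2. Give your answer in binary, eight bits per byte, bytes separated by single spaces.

01111110 10100101 00010010 00000001 00111100 01110110 11110000 01101000 00100011 01001100 10110110 00000001 10010110 11101001 00100000 00001101

c1 ⊕ c2 = (M1 ⊕ K) ⊕ (M2 ⊕ K) = M1 ⊕ M2 — the shared key cancels under XOR.
byte 0: 150 xor 232 = 126
byte 1:  65 xor 228 = 165
byte 2: 123 xor 105 =  18
byte 3: 154 xor 155 =   1
byte 4: 178 xor 142 =  60
byte 5: 214 xor 160 = 118
byte 6:  24 xor 232 = 240
byte 7:  67 xor  43 = 104
byte 8: 148 xor 183 =  35
byte 9:   9 xor  69 =  76
byte 10:  67 xor 245 = 182
byte 11:  66 xor  67 =   1
byte 12:  89 xor 207 = 150
byte 13:  78 xor 167 = 233
byte 14:  37 xor   5 =  32
byte 15: 252 xor 241 =  13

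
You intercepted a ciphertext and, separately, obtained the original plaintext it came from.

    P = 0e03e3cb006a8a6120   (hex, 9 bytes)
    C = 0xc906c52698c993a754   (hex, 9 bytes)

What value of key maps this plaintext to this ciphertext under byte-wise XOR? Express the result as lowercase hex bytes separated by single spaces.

c7 05 26 ed 98 a3 19 c6 74

Since C = P ⊕ key, XORing both sides with P gives key = P ⊕ C.
 14 xor 201 = 199
  3 xor   6 =   5
227 xor 197 =  38
203 xor  38 = 237
  0 xor 152 = 152
106 xor 201 = 163
138 xor 147 =  25
 97 xor 167 = 198
 32 xor  84 = 116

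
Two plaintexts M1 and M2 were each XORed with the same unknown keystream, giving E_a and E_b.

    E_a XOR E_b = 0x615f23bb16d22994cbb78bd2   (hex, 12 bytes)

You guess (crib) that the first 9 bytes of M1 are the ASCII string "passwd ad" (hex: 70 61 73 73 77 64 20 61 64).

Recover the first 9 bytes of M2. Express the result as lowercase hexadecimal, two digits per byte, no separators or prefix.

Since E_a ⊕ E_b = M1 ⊕ M2, XORing with the guessed M1 bytes yields the corresponding M2 bytes: M2 = (E_a ⊕ E_b) ⊕ M1.
61 ⊕ 70 = 11
5f ⊕ 61 = 3e
23 ⊕ 73 = 50
bb ⊕ 73 = c8
16 ⊕ 77 = 61
d2 ⊕ 64 = b6
29 ⊕ 20 = 09
94 ⊕ 61 = f5
cb ⊕ 64 = af

113e50c861b609f5af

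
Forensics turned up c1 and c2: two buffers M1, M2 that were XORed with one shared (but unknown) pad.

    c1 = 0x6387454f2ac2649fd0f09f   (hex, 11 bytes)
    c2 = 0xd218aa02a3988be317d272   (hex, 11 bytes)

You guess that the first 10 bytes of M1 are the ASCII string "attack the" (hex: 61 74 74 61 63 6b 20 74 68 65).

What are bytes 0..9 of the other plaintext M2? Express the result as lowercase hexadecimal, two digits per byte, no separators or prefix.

First, c1 ⊕ c2 = (M1 ⊕ K) ⊕ (M2 ⊕ K) = M1 ⊕ M2, so the key drops out. Then M2 = (M1 ⊕ M2) ⊕ M1 over the first 10 bytes.
byte 0: (63 ⊕ d2) ⊕ 61 = b1 ⊕ 61 = d0
byte 1: (87 ⊕ 18) ⊕ 74 = 9f ⊕ 74 = eb
byte 2: (45 ⊕ aa) ⊕ 74 = ef ⊕ 74 = 9b
byte 3: (4f ⊕ 02) ⊕ 61 = 4d ⊕ 61 = 2c
byte 4: (2a ⊕ a3) ⊕ 63 = 89 ⊕ 63 = ea
byte 5: (c2 ⊕ 98) ⊕ 6b = 5a ⊕ 6b = 31
byte 6: (64 ⊕ 8b) ⊕ 20 = ef ⊕ 20 = cf
byte 7: (9f ⊕ e3) ⊕ 74 = 7c ⊕ 74 = 08
byte 8: (d0 ⊕ 17) ⊕ 68 = c7 ⊕ 68 = af
byte 9: (f0 ⊕ d2) ⊕ 65 = 22 ⊕ 65 = 47

d0eb9b2cea31cf08af47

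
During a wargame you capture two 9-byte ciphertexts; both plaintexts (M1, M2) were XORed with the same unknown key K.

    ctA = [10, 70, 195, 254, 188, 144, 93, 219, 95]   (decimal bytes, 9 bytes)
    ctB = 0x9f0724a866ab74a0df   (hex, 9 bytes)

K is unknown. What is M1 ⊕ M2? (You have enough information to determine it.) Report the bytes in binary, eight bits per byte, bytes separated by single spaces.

10010101 01000001 11100111 01010110 11011010 00111011 00101001 01111011 10000000

ctA ⊕ ctB = (M1 ⊕ K) ⊕ (M2 ⊕ K) = M1 ⊕ M2 — the shared key cancels under XOR.
byte 0:  10 XOR 159 = 149
byte 1:  70 XOR   7 =  65
byte 2: 195 XOR  36 = 231
byte 3: 254 XOR 168 =  86
byte 4: 188 XOR 102 = 218
byte 5: 144 XOR 171 =  59
byte 6:  93 XOR 116 =  41
byte 7: 219 XOR 160 = 123
byte 8:  95 XOR 223 = 128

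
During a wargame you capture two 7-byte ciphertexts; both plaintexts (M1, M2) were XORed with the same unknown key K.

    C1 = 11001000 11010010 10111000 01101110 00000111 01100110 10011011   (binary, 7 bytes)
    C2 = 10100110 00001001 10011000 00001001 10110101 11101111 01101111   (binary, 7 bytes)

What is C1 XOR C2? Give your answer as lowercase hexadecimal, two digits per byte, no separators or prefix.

6edb2067b289f4

C1 ⊕ C2 = (M1 ⊕ K) ⊕ (M2 ⊕ K) = M1 ⊕ M2 — the shared key cancels under XOR.
c8 ⊕ a6 = 6e
d2 ⊕ 09 = db
b8 ⊕ 98 = 20
6e ⊕ 09 = 67
07 ⊕ b5 = b2
66 ⊕ ef = 89
9b ⊕ 6f = f4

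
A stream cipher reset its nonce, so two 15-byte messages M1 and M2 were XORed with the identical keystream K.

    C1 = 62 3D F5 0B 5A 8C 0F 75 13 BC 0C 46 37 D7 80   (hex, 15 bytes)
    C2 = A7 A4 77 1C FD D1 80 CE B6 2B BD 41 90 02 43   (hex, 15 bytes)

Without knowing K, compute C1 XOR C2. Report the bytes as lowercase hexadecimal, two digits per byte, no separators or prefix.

c5998217a75d8fbba597b107a7d5c3

C1 ⊕ C2 = (M1 ⊕ K) ⊕ (M2 ⊕ K) = M1 ⊕ M2 — the shared key cancels under XOR.
byte 0: 62 ⊕ a7 = c5
byte 1: 3d ⊕ a4 = 99
byte 2: f5 ⊕ 77 = 82
byte 3: 0b ⊕ 1c = 17
byte 4: 5a ⊕ fd = a7
byte 5: 8c ⊕ d1 = 5d
byte 6: 0f ⊕ 80 = 8f
byte 7: 75 ⊕ ce = bb
byte 8: 13 ⊕ b6 = a5
byte 9: bc ⊕ 2b = 97
byte 10: 0c ⊕ bd = b1
byte 11: 46 ⊕ 41 = 07
byte 12: 37 ⊕ 90 = a7
byte 13: d7 ⊕ 02 = d5
byte 14: 80 ⊕ 43 = c3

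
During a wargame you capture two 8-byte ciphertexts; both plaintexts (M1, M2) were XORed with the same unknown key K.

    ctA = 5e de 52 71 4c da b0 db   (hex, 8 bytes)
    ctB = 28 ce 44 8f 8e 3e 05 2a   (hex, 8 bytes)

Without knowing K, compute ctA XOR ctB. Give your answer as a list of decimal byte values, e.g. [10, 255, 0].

ctA ⊕ ctB = (M1 ⊕ K) ⊕ (M2 ⊕ K) = M1 ⊕ M2 — the shared key cancels under XOR.
byte 0: 5e ⊕ 28 = 76
byte 1: de ⊕ ce = 10
byte 2: 52 ⊕ 44 = 16
byte 3: 71 ⊕ 8f = fe
byte 4: 4c ⊕ 8e = c2
byte 5: da ⊕ 3e = e4
byte 6: b0 ⊕ 05 = b5
byte 7: db ⊕ 2a = f1

[118, 16, 22, 254, 194, 228, 181, 241]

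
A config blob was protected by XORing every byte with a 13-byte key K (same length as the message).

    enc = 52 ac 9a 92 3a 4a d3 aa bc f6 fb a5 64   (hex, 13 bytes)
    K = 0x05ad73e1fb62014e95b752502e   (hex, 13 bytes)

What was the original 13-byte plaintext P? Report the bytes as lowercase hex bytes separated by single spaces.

XOR is its own inverse, so applying the key byte-wise gives the result directly.
52 xor 05 = 57
ac xor ad = 01
9a xor 73 = e9
92 xor e1 = 73
3a xor fb = c1
4a xor 62 = 28
d3 xor 01 = d2
aa xor 4e = e4
bc xor 95 = 29
f6 xor b7 = 41
fb xor 52 = a9
a5 xor 50 = f5
64 xor 2e = 4a

57 01 e9 73 c1 28 d2 e4 29 41 a9 f5 4a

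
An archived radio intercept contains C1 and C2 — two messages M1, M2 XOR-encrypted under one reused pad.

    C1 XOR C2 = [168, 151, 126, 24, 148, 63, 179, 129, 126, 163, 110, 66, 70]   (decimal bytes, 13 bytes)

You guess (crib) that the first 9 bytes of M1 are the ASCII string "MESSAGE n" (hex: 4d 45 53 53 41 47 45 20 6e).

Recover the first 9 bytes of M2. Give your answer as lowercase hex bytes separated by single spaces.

e5 d2 2d 4b d5 78 f6 a1 10

Since C1 ⊕ C2 = M1 ⊕ M2, XORing with the guessed M1 bytes yields the corresponding M2 bytes: M2 = (C1 ⊕ C2) ⊕ M1.
168 ^  77 = 229
151 ^  69 = 210
126 ^  83 =  45
 24 ^  83 =  75
148 ^  65 = 213
 63 ^  71 = 120
179 ^  69 = 246
129 ^  32 = 161
126 ^ 110 =  16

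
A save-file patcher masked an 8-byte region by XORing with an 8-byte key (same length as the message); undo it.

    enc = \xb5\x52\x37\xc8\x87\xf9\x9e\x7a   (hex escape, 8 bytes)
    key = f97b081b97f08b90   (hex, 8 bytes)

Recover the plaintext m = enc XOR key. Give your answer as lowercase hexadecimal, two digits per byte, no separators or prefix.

XOR is its own inverse, so applying the key byte-wise gives the result directly.
b5 XOR f9 = 4c
52 XOR 7b = 29
37 XOR 08 = 3f
c8 XOR 1b = d3
87 XOR 97 = 10
f9 XOR f0 = 09
9e XOR 8b = 15
7a XOR 90 = ea

4c293fd3100915ea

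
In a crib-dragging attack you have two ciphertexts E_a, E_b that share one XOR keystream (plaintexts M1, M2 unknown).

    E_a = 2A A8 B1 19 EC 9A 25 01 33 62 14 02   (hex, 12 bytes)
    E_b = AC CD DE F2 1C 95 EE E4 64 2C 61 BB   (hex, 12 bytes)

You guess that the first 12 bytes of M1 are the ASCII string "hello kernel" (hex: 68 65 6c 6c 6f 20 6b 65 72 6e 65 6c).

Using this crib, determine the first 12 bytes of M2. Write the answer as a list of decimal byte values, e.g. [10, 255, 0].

[238, 0, 3, 135, 159, 47, 160, 128, 37, 32, 16, 213]

First, E_a ⊕ E_b = (M1 ⊕ K) ⊕ (M2 ⊕ K) = M1 ⊕ M2, so the key drops out. Then M2 = (M1 ⊕ M2) ⊕ M1 over the first 12 bytes.
byte 0: (2a ^ ac) ^ 68 = 86 ^ 68 = ee
byte 1: (a8 ^ cd) ^ 65 = 65 ^ 65 = 00
byte 2: (b1 ^ de) ^ 6c = 6f ^ 6c = 03
byte 3: (19 ^ f2) ^ 6c = eb ^ 6c = 87
byte 4: (ec ^ 1c) ^ 6f = f0 ^ 6f = 9f
byte 5: (9a ^ 95) ^ 20 = 0f ^ 20 = 2f
byte 6: (25 ^ ee) ^ 6b = cb ^ 6b = a0
byte 7: (01 ^ e4) ^ 65 = e5 ^ 65 = 80
byte 8: (33 ^ 64) ^ 72 = 57 ^ 72 = 25
byte 9: (62 ^ 2c) ^ 6e = 4e ^ 6e = 20
byte 10: (14 ^ 61) ^ 65 = 75 ^ 65 = 10
byte 11: (02 ^ bb) ^ 6c = b9 ^ 6c = d5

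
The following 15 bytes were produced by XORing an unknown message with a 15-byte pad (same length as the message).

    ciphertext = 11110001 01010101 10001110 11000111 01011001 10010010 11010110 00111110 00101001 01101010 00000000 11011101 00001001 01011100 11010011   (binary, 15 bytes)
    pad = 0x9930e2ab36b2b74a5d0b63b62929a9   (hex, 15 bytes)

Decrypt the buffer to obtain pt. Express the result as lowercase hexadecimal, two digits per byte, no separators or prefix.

68656c6c6f2061747461636b20757a

XOR is its own inverse, so applying the key byte-wise gives the result directly.
byte 0: f1 ⊕ 99 = 68
byte 1: 55 ⊕ 30 = 65
byte 2: 8e ⊕ e2 = 6c
byte 3: c7 ⊕ ab = 6c
byte 4: 59 ⊕ 36 = 6f
byte 5: 92 ⊕ b2 = 20
byte 6: d6 ⊕ b7 = 61
byte 7: 3e ⊕ 4a = 74
byte 8: 29 ⊕ 5d = 74
byte 9: 6a ⊕ 0b = 61
byte 10: 00 ⊕ 63 = 63
byte 11: dd ⊕ b6 = 6b
byte 12: 09 ⊕ 29 = 20
byte 13: 5c ⊕ 29 = 75
byte 14: d3 ⊕ a9 = 7a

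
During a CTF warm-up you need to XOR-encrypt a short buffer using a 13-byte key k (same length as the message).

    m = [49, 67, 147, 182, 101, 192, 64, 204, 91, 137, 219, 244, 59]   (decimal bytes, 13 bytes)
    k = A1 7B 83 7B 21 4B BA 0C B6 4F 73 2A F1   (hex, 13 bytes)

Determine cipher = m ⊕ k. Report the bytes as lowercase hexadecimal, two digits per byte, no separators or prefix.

903810cd448bfac0edc6a8deca

00110001 ⊕ 10100001 = 10010000
01000011 ⊕ 01111011 = 00111000
10010011 ⊕ 10000011 = 00010000
10110110 ⊕ 01111011 = 11001101
01100101 ⊕ 00100001 = 01000100
11000000 ⊕ 01001011 = 10001011
01000000 ⊕ 10111010 = 11111010
11001100 ⊕ 00001100 = 11000000
01011011 ⊕ 10110110 = 11101101
10001001 ⊕ 01001111 = 11000110
11011011 ⊕ 01110011 = 10101000
11110100 ⊕ 00101010 = 11011110
00111011 ⊕ 11110001 = 11001010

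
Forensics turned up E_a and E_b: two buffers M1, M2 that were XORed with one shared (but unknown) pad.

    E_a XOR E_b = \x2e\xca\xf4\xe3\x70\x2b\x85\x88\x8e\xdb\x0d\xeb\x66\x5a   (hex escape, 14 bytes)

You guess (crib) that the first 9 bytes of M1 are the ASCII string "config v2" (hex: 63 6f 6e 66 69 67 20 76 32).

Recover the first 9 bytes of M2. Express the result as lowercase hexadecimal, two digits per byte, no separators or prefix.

4da59a85194ca5febc

Since E_a ⊕ E_b = M1 ⊕ M2, XORing with the guessed M1 bytes yields the corresponding M2 bytes: M2 = (E_a ⊕ E_b) ⊕ M1.
byte 0:  46 ^  99 =  77
byte 1: 202 ^ 111 = 165
byte 2: 244 ^ 110 = 154
byte 3: 227 ^ 102 = 133
byte 4: 112 ^ 105 =  25
byte 5:  43 ^ 103 =  76
byte 6: 133 ^  32 = 165
byte 7: 136 ^ 118 = 254
byte 8: 142 ^  50 = 188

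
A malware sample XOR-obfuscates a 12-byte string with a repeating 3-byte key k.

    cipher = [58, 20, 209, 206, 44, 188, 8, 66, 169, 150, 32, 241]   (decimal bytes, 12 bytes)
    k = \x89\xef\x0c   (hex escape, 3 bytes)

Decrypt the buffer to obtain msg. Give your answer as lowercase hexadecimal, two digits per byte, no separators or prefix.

b3fbdd47c3b081ada51fcffd

The 3-byte key repeats, so the effective keystream is 89 ef 0c 89 ef 0c 89 ef 0c 89 ef 0c.
byte 0:  58 ⊕ 137 = 179
byte 1:  20 ⊕ 239 = 251
byte 2: 209 ⊕  12 = 221
byte 3: 206 ⊕ 137 =  71
byte 4:  44 ⊕ 239 = 195
byte 5: 188 ⊕  12 = 176
byte 6:   8 ⊕ 137 = 129
byte 7:  66 ⊕ 239 = 173
byte 8: 169 ⊕  12 = 165
byte 9: 150 ⊕ 137 =  31
byte 10:  32 ⊕ 239 = 207
byte 11: 241 ⊕  12 = 253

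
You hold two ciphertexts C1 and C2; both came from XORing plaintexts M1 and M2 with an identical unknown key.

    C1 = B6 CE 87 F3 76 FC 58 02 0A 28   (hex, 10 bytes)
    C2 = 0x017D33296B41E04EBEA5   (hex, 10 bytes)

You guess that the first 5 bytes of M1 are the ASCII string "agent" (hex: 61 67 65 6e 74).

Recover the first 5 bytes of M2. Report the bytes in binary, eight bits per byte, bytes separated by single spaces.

11010110 11010100 11010001 10110100 01101001

First, C1 ⊕ C2 = (M1 ⊕ K) ⊕ (M2 ⊕ K) = M1 ⊕ M2, so the key drops out. Then M2 = (M1 ⊕ M2) ⊕ M1 over the first 5 bytes.
byte 0: (b6 xor 01) xor 61 = b7 xor 61 = d6
byte 1: (ce xor 7d) xor 67 = b3 xor 67 = d4
byte 2: (87 xor 33) xor 65 = b4 xor 65 = d1
byte 3: (f3 xor 29) xor 6e = da xor 6e = b4
byte 4: (76 xor 6b) xor 74 = 1d xor 74 = 69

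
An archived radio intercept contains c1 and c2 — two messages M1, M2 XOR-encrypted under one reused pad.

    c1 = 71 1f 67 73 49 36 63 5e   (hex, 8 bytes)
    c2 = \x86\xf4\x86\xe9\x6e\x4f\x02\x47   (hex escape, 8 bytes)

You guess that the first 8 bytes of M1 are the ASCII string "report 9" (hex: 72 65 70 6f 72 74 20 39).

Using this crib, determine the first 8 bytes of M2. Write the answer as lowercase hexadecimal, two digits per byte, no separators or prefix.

First, c1 ⊕ c2 = (M1 ⊕ K) ⊕ (M2 ⊕ K) = M1 ⊕ M2, so the key drops out. Then M2 = (M1 ⊕ M2) ⊕ M1 over the first 8 bytes.
byte 0: (71 ⊕ 86) ⊕ 72 = f7 ⊕ 72 = 85
byte 1: (1f ⊕ f4) ⊕ 65 = eb ⊕ 65 = 8e
byte 2: (67 ⊕ 86) ⊕ 70 = e1 ⊕ 70 = 91
byte 3: (73 ⊕ e9) ⊕ 6f = 9a ⊕ 6f = f5
byte 4: (49 ⊕ 6e) ⊕ 72 = 27 ⊕ 72 = 55
byte 5: (36 ⊕ 4f) ⊕ 74 = 79 ⊕ 74 = 0d
byte 6: (63 ⊕ 02) ⊕ 20 = 61 ⊕ 20 = 41
byte 7: (5e ⊕ 47) ⊕ 39 = 19 ⊕ 39 = 20

858e91f5550d4120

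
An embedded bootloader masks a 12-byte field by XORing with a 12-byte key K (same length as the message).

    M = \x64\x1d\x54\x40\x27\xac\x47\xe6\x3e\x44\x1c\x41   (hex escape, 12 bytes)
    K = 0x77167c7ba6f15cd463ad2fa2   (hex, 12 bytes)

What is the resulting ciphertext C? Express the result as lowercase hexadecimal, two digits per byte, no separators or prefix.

byte 0: 01100100 ⊕ 01110111 = 00010011
byte 1: 00011101 ⊕ 00010110 = 00001011
byte 2: 01010100 ⊕ 01111100 = 00101000
byte 3: 01000000 ⊕ 01111011 = 00111011
byte 4: 00100111 ⊕ 10100110 = 10000001
byte 5: 10101100 ⊕ 11110001 = 01011101
byte 6: 01000111 ⊕ 01011100 = 00011011
byte 7: 11100110 ⊕ 11010100 = 00110010
byte 8: 00111110 ⊕ 01100011 = 01011101
byte 9: 01000100 ⊕ 10101101 = 11101001
byte 10: 00011100 ⊕ 00101111 = 00110011
byte 11: 01000001 ⊕ 10100010 = 11100011

130b283b815d1b325de933e3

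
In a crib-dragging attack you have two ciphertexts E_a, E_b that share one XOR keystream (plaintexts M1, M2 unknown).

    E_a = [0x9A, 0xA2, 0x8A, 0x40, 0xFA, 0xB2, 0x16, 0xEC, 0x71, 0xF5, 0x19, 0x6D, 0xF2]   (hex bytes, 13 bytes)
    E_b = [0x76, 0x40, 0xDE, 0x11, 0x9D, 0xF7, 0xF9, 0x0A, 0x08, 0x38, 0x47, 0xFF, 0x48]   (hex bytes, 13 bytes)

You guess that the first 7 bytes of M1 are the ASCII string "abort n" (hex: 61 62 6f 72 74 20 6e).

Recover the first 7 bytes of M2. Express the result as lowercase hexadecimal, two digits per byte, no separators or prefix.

First, E_a ⊕ E_b = (M1 ⊕ K) ⊕ (M2 ⊕ K) = M1 ⊕ M2, so the key drops out. Then M2 = (M1 ⊕ M2) ⊕ M1 over the first 7 bytes.
byte 0: (9a ⊕ 76) ⊕ 61 = ec ⊕ 61 = 8d
byte 1: (a2 ⊕ 40) ⊕ 62 = e2 ⊕ 62 = 80
byte 2: (8a ⊕ de) ⊕ 6f = 54 ⊕ 6f = 3b
byte 3: (40 ⊕ 11) ⊕ 72 = 51 ⊕ 72 = 23
byte 4: (fa ⊕ 9d) ⊕ 74 = 67 ⊕ 74 = 13
byte 5: (b2 ⊕ f7) ⊕ 20 = 45 ⊕ 20 = 65
byte 6: (16 ⊕ f9) ⊕ 6e = ef ⊕ 6e = 81

8d803b23136581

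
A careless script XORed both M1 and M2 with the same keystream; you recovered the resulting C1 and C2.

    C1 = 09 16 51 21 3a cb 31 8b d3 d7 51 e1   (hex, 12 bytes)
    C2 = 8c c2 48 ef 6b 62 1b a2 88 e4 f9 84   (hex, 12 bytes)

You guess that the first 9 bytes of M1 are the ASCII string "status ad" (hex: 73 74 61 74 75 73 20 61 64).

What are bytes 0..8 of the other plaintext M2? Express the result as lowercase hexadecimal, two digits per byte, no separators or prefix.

f6a078ba24da0a483f

First, C1 ⊕ C2 = (M1 ⊕ K) ⊕ (M2 ⊕ K) = M1 ⊕ M2, so the key drops out. Then M2 = (M1 ⊕ M2) ⊕ M1 over the first 9 bytes.
byte 0: (09 ^ 8c) ^ 73 = 85 ^ 73 = f6
byte 1: (16 ^ c2) ^ 74 = d4 ^ 74 = a0
byte 2: (51 ^ 48) ^ 61 = 19 ^ 61 = 78
byte 3: (21 ^ ef) ^ 74 = ce ^ 74 = ba
byte 4: (3a ^ 6b) ^ 75 = 51 ^ 75 = 24
byte 5: (cb ^ 62) ^ 73 = a9 ^ 73 = da
byte 6: (31 ^ 1b) ^ 20 = 2a ^ 20 = 0a
byte 7: (8b ^ a2) ^ 61 = 29 ^ 61 = 48
byte 8: (d3 ^ 88) ^ 64 = 5b ^ 64 = 3f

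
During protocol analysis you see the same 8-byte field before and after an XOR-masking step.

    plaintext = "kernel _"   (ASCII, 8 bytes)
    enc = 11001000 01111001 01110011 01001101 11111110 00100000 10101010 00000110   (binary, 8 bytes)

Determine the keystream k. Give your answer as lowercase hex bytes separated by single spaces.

Since enc = plaintext ⊕ k, XORing both sides with plaintext gives k = plaintext ⊕ enc.
6b ⊕ c8 = a3
65 ⊕ 79 = 1c
72 ⊕ 73 = 01
6e ⊕ 4d = 23
65 ⊕ fe = 9b
6c ⊕ 20 = 4c
20 ⊕ aa = 8a
5f ⊕ 06 = 59

a3 1c 01 23 9b 4c 8a 59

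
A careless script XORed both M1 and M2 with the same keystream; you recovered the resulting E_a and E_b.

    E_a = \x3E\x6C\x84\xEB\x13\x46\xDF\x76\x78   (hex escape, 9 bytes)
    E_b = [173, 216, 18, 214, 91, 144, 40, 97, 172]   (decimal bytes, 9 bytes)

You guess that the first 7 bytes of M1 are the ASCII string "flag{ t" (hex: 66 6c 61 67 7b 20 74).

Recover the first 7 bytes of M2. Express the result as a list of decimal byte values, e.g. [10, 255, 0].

First, E_a ⊕ E_b = (M1 ⊕ K) ⊕ (M2 ⊕ K) = M1 ⊕ M2, so the key drops out. Then M2 = (M1 ⊕ M2) ⊕ M1 over the first 7 bytes.
byte 0: (3e XOR ad) XOR 66 = 93 XOR 66 = f5
byte 1: (6c XOR d8) XOR 6c = b4 XOR 6c = d8
byte 2: (84 XOR 12) XOR 61 = 96 XOR 61 = f7
byte 3: (eb XOR d6) XOR 67 = 3d XOR 67 = 5a
byte 4: (13 XOR 5b) XOR 7b = 48 XOR 7b = 33
byte 5: (46 XOR 90) XOR 20 = d6 XOR 20 = f6
byte 6: (df XOR 28) XOR 74 = f7 XOR 74 = 83

[245, 216, 247, 90, 51, 246, 131]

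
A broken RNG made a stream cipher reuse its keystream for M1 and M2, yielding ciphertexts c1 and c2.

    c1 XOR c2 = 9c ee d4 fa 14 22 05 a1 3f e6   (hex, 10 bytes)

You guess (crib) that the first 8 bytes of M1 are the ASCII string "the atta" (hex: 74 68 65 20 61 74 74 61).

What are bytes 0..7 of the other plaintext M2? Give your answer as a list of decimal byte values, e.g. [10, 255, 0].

[232, 134, 177, 218, 117, 86, 113, 192]

Since c1 ⊕ c2 = M1 ⊕ M2, XORing with the guessed M1 bytes yields the corresponding M2 bytes: M2 = (c1 ⊕ c2) ⊕ M1.
10011100 XOR 01110100 = 11101000
11101110 XOR 01101000 = 10000110
11010100 XOR 01100101 = 10110001
11111010 XOR 00100000 = 11011010
00010100 XOR 01100001 = 01110101
00100010 XOR 01110100 = 01010110
00000101 XOR 01110100 = 01110001
10100001 XOR 01100001 = 11000000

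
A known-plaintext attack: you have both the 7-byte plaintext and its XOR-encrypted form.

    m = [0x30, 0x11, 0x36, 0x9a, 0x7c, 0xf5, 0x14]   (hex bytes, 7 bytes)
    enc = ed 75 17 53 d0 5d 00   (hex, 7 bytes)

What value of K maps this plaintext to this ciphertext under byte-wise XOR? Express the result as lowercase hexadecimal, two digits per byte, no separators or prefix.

dd6421c9aca814

Since enc = m ⊕ K, XORing both sides with m gives K = m ⊕ enc.
30 xor ed = dd
11 xor 75 = 64
36 xor 17 = 21
9a xor 53 = c9
7c xor d0 = ac
f5 xor 5d = a8
14 xor 00 = 14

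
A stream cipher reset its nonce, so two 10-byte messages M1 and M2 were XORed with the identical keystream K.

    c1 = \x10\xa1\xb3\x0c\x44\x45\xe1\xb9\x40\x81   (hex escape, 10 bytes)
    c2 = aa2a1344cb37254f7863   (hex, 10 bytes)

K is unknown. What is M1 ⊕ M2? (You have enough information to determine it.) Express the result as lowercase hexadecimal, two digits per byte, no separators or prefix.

c1 ⊕ c2 = (M1 ⊕ K) ⊕ (M2 ⊕ K) = M1 ⊕ M2 — the shared key cancels under XOR.
10 XOR aa = ba
a1 XOR 2a = 8b
b3 XOR 13 = a0
0c XOR 44 = 48
44 XOR cb = 8f
45 XOR 37 = 72
e1 XOR 25 = c4
b9 XOR 4f = f6
40 XOR 78 = 38
81 XOR 63 = e2

ba8ba0488f72c4f638e2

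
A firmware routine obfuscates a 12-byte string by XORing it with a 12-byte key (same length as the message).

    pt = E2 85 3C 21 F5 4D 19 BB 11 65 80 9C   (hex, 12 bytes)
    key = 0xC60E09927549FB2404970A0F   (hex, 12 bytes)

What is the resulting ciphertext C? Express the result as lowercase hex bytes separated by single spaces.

226 ⊕ 198 =  36
133 ⊕  14 = 139
 60 ⊕   9 =  53
 33 ⊕ 146 = 179
245 ⊕ 117 = 128
 77 ⊕  73 =   4
 25 ⊕ 251 = 226
187 ⊕  36 = 159
 17 ⊕   4 =  21
101 ⊕ 151 = 242
128 ⊕  10 = 138
156 ⊕  15 = 147

24 8b 35 b3 80 04 e2 9f 15 f2 8a 93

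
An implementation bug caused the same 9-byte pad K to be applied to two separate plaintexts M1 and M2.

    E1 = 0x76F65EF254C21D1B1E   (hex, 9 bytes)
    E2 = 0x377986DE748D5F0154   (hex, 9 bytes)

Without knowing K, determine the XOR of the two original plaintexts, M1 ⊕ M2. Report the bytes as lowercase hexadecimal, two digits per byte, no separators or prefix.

418fd82c204f421a4a

E1 ⊕ E2 = (M1 ⊕ K) ⊕ (M2 ⊕ K) = M1 ⊕ M2 — the shared key cancels under XOR.
76 ⊕ 37 = 41
f6 ⊕ 79 = 8f
5e ⊕ 86 = d8
f2 ⊕ de = 2c
54 ⊕ 74 = 20
c2 ⊕ 8d = 4f
1d ⊕ 5f = 42
1b ⊕ 01 = 1a
1e ⊕ 54 = 4a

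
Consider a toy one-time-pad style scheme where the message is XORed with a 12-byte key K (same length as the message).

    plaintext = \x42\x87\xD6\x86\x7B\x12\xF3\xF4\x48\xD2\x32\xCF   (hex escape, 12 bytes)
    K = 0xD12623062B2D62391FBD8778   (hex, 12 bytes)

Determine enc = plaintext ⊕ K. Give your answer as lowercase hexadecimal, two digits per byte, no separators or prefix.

93a1f580503f91cd576fb5b7

byte 0: 42 ^ d1 = 93
byte 1: 87 ^ 26 = a1
byte 2: d6 ^ 23 = f5
byte 3: 86 ^ 06 = 80
byte 4: 7b ^ 2b = 50
byte 5: 12 ^ 2d = 3f
byte 6: f3 ^ 62 = 91
byte 7: f4 ^ 39 = cd
byte 8: 48 ^ 1f = 57
byte 9: d2 ^ bd = 6f
byte 10: 32 ^ 87 = b5
byte 11: cf ^ 78 = b7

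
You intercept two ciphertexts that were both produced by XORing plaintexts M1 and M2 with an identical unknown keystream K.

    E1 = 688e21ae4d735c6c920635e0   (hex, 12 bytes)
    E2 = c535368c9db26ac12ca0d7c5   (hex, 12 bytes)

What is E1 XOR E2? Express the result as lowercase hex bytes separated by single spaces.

E1 ⊕ E2 = (M1 ⊕ K) ⊕ (M2 ⊕ K) = M1 ⊕ M2 — the shared key cancels under XOR.
68 XOR c5 = ad
8e XOR 35 = bb
21 XOR 36 = 17
ae XOR 8c = 22
4d XOR 9d = d0
73 XOR b2 = c1
5c XOR 6a = 36
6c XOR c1 = ad
92 XOR 2c = be
06 XOR a0 = a6
35 XOR d7 = e2
e0 XOR c5 = 25

ad bb 17 22 d0 c1 36 ad be a6 e2 25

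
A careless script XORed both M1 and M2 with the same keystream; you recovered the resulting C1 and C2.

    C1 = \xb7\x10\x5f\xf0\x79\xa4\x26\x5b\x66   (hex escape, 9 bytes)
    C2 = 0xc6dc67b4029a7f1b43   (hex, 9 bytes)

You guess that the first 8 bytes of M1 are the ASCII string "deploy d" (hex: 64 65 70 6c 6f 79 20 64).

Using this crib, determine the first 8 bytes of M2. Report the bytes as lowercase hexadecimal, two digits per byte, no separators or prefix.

First, C1 ⊕ C2 = (M1 ⊕ K) ⊕ (M2 ⊕ K) = M1 ⊕ M2, so the key drops out. Then M2 = (M1 ⊕ M2) ⊕ M1 over the first 8 bytes.
byte 0: (b7 XOR c6) XOR 64 = 71 XOR 64 = 15
byte 1: (10 XOR dc) XOR 65 = cc XOR 65 = a9
byte 2: (5f XOR 67) XOR 70 = 38 XOR 70 = 48
byte 3: (f0 XOR b4) XOR 6c = 44 XOR 6c = 28
byte 4: (79 XOR 02) XOR 6f = 7b XOR 6f = 14
byte 5: (a4 XOR 9a) XOR 79 = 3e XOR 79 = 47
byte 6: (26 XOR 7f) XOR 20 = 59 XOR 20 = 79
byte 7: (5b XOR 1b) XOR 64 = 40 XOR 64 = 24

15a9482814477924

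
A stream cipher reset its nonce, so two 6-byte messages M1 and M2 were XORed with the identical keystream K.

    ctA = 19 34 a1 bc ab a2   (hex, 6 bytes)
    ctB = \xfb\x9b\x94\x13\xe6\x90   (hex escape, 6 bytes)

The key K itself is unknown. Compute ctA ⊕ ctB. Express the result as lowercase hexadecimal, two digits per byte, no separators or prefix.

e2af35af4d32

ctA ⊕ ctB = (M1 ⊕ K) ⊕ (M2 ⊕ K) = M1 ⊕ M2 — the shared key cancels under XOR.
byte 0:  25 ^ 251 = 226
byte 1:  52 ^ 155 = 175
byte 2: 161 ^ 148 =  53
byte 3: 188 ^  19 = 175
byte 4: 171 ^ 230 =  77
byte 5: 162 ^ 144 =  50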